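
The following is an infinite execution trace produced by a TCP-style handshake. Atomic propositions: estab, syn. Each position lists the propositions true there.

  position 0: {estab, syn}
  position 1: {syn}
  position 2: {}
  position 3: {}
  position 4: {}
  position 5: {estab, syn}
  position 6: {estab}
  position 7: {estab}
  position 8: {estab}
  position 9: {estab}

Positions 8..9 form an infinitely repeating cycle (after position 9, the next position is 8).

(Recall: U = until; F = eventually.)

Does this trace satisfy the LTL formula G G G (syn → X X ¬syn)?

G G (syn → X X ¬syn) holds at every position 0..9, and those are all positions ever visited, so G G G (syn → X X ¬syn) holds.

Satisfied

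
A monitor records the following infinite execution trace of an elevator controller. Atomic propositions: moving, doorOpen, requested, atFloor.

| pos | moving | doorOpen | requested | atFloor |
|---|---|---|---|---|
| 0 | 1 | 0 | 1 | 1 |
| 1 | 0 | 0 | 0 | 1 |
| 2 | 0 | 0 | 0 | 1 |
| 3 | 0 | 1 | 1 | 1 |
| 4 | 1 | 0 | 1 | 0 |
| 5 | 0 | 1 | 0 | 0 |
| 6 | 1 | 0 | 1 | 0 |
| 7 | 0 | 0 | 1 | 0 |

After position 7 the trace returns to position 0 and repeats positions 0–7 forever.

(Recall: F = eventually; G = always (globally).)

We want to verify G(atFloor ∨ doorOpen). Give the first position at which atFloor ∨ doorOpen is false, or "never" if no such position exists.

Check atFloor ∨ doorOpen at each position in order: 0 ✓, 1 ✓, 2 ✓, 3 ✓.
At position 4 the labels are {moving, requested}, so atFloor ∨ doorOpen is false there. This is the first violation.

4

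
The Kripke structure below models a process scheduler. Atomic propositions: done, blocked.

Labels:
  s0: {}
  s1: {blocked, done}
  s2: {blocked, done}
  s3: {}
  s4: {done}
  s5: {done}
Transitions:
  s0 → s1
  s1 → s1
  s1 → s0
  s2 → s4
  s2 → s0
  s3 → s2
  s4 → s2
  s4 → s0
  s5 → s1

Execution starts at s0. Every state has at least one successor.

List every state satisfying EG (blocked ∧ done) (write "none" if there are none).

{s1}

States satisfying blocked ∧ done: {s1, s2}.
States satisfying EG (blocked ∧ done): {s1}.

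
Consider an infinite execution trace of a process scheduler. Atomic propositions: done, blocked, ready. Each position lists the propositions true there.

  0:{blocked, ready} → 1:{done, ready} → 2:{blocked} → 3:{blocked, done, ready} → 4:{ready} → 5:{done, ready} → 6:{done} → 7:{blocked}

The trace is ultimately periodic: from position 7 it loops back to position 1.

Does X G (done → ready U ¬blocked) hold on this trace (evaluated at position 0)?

The position after 0 is 1; G (done → ready U ¬blocked) is true there.

Yes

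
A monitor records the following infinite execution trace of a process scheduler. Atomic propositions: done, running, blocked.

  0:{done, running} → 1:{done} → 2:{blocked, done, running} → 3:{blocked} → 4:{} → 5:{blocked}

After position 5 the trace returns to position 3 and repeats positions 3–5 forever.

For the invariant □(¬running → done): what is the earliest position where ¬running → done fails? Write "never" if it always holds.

3

Check ¬running → done at each position in order: 0 ✓, 1 ✓, 2 ✓.
At position 3 the labels are {blocked}, so ¬running → done is false there. This is the first violation.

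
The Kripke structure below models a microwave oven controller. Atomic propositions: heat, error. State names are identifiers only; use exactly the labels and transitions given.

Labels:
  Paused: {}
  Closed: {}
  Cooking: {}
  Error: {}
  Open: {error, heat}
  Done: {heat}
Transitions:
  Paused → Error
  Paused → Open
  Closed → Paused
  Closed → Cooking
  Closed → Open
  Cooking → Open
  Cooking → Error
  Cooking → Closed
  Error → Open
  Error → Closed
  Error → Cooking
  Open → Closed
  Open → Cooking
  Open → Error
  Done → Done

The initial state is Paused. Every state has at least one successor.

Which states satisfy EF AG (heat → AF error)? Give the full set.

States satisfying AG (heat → AF error): {Paused, Closed, Cooking, Error, Open}.
States satisfying EF AG (heat → AF error): {Paused, Closed, Cooking, Error, Open}.

{Paused, Closed, Cooking, Error, Open}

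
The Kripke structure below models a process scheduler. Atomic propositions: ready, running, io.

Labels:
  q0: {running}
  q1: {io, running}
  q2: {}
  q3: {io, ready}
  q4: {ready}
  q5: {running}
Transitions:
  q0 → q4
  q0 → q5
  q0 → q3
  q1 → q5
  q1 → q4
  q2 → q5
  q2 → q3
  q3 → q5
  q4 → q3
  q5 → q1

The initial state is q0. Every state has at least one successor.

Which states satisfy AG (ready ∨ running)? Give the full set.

States satisfying ready ∨ running: {q0, q1, q3, q4, q5}.
States satisfying AG (ready ∨ running): {q0, q1, q3, q4, q5}.

{q0, q1, q3, q4, q5}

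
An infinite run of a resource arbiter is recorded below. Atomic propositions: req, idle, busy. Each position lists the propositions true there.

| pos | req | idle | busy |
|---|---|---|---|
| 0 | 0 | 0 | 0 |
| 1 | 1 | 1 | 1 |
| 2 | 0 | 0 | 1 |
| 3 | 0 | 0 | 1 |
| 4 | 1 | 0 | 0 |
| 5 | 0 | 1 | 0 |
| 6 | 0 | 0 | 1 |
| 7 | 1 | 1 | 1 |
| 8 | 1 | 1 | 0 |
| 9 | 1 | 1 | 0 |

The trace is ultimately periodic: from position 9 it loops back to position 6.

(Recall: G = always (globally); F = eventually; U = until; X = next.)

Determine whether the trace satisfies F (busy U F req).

Holds

busy U F req holds at position 0, which is reachable from 0, so F (busy U F req) holds.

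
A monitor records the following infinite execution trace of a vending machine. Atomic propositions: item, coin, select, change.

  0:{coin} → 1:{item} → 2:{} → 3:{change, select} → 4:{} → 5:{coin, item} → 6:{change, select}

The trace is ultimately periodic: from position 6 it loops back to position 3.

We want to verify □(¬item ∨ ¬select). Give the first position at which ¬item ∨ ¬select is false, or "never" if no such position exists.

¬item ∨ ¬select holds at every position 0..6, and those are all the positions the trace ever visits, so the invariant □(¬item ∨ ¬select) is never violated.

never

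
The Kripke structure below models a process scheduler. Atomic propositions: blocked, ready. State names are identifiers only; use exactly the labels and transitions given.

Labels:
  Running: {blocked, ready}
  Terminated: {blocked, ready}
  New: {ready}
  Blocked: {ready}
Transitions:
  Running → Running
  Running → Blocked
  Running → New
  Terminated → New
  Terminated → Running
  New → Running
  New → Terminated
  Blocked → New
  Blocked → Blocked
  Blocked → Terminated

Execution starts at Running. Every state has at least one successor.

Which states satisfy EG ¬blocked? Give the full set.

{Blocked}

States satisfying ¬blocked: {New, Blocked}.
States satisfying EG ¬blocked: {Blocked}.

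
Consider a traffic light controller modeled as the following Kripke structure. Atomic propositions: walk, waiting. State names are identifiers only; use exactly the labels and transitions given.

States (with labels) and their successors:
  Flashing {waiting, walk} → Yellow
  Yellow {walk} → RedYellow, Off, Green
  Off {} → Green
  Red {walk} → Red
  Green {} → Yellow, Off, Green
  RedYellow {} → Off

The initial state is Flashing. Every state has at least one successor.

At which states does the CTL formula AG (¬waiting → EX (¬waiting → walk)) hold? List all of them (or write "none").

States satisfying ¬waiting → EX (¬waiting → walk): {Flashing, Red, Green}.
States satisfying AG (¬waiting → EX (¬waiting → walk)): {Red}.

{Red}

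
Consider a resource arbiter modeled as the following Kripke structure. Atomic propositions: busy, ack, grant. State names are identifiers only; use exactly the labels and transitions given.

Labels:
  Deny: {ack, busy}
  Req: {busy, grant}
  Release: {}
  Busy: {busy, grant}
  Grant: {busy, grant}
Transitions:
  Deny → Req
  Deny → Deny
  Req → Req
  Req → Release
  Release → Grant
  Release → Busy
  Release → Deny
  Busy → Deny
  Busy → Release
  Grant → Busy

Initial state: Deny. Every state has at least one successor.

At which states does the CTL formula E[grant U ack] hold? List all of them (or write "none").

{Deny, Busy, Grant}

States satisfying grant: {Req, Busy, Grant}.
States satisfying ack: {Deny}.
States satisfying E[grant U ack]: {Deny, Busy, Grant}.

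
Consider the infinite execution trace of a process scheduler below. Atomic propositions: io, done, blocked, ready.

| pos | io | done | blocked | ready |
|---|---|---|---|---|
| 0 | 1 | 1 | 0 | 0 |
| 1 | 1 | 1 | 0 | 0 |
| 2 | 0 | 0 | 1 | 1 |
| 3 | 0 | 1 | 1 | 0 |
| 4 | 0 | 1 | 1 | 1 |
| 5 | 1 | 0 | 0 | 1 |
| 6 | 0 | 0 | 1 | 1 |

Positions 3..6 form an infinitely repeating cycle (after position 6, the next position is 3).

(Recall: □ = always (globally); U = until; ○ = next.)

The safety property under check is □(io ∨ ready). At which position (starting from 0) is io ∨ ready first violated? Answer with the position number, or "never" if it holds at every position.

Check io ∨ ready at each position in order: 0 ✓, 1 ✓, 2 ✓.
At position 3 the labels are {blocked, done}, so io ∨ ready is false there. This is the first violation.

3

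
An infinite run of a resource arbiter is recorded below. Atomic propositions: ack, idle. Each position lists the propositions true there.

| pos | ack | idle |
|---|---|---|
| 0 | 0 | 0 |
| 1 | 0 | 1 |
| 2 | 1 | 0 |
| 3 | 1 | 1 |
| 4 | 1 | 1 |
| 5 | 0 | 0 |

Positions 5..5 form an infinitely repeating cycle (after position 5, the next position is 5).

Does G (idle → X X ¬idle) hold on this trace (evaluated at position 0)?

idle → X X ¬idle must hold at every position from 0 onward. It fails at position 1, so G (idle → X X ¬idle) is false.
Positions where idle holds: 1, 3, 4.
Check X X ¬idle at each: 1→fails, 3→ok, 4→ok.

Violated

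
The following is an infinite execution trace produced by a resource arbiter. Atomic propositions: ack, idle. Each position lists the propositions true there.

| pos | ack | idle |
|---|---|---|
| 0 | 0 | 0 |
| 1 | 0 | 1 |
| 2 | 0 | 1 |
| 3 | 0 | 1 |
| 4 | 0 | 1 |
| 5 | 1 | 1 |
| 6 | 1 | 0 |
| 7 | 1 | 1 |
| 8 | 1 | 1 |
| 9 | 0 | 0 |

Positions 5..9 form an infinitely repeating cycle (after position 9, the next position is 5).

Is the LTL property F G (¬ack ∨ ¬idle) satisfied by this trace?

G (¬ack ∨ ¬idle) is false at every position 0..9, so it never becomes true and F G (¬ack ∨ ¬idle) fails.

Does not hold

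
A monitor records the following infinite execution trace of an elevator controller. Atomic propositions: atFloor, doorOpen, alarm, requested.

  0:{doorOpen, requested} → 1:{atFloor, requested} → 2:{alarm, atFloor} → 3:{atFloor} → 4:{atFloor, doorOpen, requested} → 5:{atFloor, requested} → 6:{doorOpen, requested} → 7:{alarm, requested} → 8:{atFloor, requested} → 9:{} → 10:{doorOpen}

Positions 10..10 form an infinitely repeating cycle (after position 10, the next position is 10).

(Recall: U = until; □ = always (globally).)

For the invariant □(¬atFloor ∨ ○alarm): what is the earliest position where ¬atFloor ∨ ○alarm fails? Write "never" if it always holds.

2

Check ¬atFloor ∨ ○alarm at each position in order: 0 ✓, 1 ✓.
At position 2 the labels are {alarm, atFloor} and the next position 3 has {atFloor}, so ¬atFloor ∨ ○alarm is false there. This is the first violation.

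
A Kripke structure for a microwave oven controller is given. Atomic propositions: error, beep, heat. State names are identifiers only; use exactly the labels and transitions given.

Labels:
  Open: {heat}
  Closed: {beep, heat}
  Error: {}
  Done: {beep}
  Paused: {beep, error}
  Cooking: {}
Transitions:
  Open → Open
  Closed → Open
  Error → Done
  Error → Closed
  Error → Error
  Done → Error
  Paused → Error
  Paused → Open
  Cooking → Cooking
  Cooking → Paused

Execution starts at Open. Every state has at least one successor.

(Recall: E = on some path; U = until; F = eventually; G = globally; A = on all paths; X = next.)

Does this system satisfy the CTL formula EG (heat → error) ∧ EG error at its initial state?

States satisfying heat → error: {Error, Done, Paused, Cooking}.
States satisfying EG (heat → error): {Error, Done, Paused, Cooking}.
States satisfying error: {Paused}.
States satisfying EG error: ∅.
States satisfying EG (heat → error) ∧ EG error: ∅.
Open ∉ Sat(EG (heat → error) ∧ EG error).

Does not hold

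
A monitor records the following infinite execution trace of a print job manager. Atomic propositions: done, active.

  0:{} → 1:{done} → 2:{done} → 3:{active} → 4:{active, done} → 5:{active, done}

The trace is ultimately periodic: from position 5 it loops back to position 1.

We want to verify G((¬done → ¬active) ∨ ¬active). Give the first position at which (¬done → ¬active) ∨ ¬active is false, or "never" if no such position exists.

3

Check (¬done → ¬active) ∨ ¬active at each position in order: 0 ✓, 1 ✓, 2 ✓.
At position 3 the labels are {active}, so (¬done → ¬active) ∨ ¬active is false there. This is the first violation.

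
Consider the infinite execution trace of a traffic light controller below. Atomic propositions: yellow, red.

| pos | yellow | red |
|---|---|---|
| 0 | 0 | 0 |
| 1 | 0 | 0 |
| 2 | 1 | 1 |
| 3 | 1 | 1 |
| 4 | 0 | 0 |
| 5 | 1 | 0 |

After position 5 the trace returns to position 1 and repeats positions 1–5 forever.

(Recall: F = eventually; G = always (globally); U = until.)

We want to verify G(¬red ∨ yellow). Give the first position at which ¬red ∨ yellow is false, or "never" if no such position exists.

never

¬red ∨ yellow holds at every position 0..5, and those are all the positions the trace ever visits, so the invariant G(¬red ∨ yellow) is never violated.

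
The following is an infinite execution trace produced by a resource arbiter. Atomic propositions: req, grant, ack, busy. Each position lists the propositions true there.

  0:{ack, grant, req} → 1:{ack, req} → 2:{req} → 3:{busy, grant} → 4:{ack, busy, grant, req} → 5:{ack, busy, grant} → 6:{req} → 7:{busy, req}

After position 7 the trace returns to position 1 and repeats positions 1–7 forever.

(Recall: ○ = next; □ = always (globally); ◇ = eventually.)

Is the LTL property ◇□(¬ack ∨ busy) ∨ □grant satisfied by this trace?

Does not hold

□(¬ack ∨ busy) is false at every position 0..7, so it never becomes true and ◇□(¬ack ∨ busy) fails.
grant must hold at every position from 0 onward. It fails at position 1, so □grant is false.
At position 0: ◇□(¬ack ∨ busy) is false; □grant is false; so ◇□(¬ack ∨ busy) ∨ □grant is false.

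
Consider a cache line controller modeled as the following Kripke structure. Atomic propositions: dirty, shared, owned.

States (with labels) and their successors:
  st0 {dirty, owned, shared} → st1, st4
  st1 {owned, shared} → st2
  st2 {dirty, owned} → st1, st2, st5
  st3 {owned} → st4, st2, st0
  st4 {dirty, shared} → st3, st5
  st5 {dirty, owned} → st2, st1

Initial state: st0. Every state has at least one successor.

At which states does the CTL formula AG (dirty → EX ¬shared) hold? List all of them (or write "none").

States satisfying dirty → EX ¬shared: {st1, st2, st3, st4, st5}.
States satisfying AG (dirty → EX ¬shared): {st1, st2, st5}.

{st1, st2, st5}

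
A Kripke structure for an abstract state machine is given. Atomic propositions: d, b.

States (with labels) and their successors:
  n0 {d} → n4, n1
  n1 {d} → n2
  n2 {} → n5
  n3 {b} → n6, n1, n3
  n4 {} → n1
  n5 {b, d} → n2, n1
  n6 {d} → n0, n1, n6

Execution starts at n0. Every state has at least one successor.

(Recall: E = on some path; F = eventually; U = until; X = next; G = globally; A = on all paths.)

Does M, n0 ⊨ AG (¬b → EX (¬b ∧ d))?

States satisfying ¬b → EX (¬b ∧ d): {n0, n3, n4, n5, n6}.
States satisfying AG (¬b → EX (¬b ∧ d)): ∅.
n1 is reachable from n0 and violates ¬b → EX (¬b ∧ d), so AG fails at n0.
n0 ∉ Sat(AG (¬b → EX (¬b ∧ d))).

Violated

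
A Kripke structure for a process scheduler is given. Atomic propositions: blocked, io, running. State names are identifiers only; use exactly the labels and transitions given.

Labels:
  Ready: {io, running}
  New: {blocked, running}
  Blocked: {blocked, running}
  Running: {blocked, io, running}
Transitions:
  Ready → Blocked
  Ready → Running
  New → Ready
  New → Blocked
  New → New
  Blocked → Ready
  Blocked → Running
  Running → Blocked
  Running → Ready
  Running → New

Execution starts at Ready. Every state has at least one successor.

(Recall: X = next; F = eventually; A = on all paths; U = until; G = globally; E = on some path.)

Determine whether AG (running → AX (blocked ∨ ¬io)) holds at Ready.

States satisfying running → AX (blocked ∨ ¬io): {Ready}.
States satisfying AG (running → AX (blocked ∨ ¬io)): ∅.
Blocked is reachable from Ready and violates running → AX (blocked ∨ ¬io), so AG fails at Ready.
Ready ∉ Sat(AG (running → AX (blocked ∨ ¬io))).

Does not hold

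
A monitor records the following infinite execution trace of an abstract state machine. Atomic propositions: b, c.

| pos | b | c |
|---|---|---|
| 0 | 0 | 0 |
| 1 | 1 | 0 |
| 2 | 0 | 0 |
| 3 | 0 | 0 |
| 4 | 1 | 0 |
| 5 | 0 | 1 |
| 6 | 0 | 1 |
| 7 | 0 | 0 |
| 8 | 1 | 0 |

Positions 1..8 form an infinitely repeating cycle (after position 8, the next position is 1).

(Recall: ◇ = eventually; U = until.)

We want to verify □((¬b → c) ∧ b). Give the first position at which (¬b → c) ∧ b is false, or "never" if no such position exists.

At position 0 the labels are {}, so (¬b → c) ∧ b is false there. This is the first violation.

0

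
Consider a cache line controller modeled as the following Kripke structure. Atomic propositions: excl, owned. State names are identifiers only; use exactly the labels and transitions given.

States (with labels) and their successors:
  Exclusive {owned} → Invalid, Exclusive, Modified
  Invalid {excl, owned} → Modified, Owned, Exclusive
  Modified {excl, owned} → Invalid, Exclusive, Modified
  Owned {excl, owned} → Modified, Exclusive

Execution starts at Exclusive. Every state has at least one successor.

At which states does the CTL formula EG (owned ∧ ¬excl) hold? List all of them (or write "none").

{Exclusive}

States satisfying owned ∧ ¬excl: {Exclusive}.
States satisfying EG (owned ∧ ¬excl): {Exclusive}.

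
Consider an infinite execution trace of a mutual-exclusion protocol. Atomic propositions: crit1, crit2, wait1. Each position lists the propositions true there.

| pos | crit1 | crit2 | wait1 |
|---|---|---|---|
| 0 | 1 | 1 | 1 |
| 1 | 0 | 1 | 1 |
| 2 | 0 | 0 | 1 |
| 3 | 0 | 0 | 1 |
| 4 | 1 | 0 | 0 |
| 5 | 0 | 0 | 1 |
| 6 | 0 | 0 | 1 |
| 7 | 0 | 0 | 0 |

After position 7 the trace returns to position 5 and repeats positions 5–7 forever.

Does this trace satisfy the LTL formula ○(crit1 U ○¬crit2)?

Satisfied

The position after 0 is 1; crit1 U ○¬crit2 is true there.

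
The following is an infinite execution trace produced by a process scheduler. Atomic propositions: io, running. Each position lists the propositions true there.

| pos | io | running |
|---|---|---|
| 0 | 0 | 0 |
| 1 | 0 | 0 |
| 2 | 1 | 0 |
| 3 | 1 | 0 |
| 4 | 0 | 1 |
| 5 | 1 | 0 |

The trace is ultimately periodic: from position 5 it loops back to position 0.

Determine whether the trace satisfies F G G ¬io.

G G ¬io is false at every position 0..5, so it never becomes true and F G G ¬io fails.

Violated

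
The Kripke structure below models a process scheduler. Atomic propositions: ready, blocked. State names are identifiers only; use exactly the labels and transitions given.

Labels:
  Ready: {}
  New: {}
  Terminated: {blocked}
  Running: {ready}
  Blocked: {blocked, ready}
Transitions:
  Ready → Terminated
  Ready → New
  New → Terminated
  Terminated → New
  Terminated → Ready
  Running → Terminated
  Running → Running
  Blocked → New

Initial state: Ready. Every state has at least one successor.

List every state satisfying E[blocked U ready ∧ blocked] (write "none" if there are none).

States satisfying blocked: {Terminated, Blocked}.
States satisfying ready ∧ blocked: {Blocked}.
States satisfying E[blocked U ready ∧ blocked]: {Blocked}.

{Blocked}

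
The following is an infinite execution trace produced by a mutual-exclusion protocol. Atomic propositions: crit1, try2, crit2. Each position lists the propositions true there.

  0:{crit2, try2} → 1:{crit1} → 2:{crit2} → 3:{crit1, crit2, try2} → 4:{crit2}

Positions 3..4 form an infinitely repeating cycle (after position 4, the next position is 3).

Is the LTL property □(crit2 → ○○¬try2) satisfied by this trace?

No

crit2 → ○○¬try2 must hold at every position from 0 onward. It fails at position 3, so □(crit2 → ○○¬try2) is false.
Positions where crit2 holds: 0, 2, 3, 4.
Check ○○¬try2 at each: 0→ok, 2→ok, 3→fails, 4→ok.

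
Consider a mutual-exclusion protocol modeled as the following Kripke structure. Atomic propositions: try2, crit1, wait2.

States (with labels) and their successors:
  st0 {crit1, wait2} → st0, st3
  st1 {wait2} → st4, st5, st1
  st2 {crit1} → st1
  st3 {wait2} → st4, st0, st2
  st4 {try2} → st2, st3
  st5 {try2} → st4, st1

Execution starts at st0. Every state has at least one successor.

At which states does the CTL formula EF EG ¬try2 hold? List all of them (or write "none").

{st0, st1, st2, st3, st4, st5}

States satisfying EG ¬try2: {st0, st1, st2, st3}.
States satisfying EF EG ¬try2: {st0, st1, st2, st3, st4, st5}.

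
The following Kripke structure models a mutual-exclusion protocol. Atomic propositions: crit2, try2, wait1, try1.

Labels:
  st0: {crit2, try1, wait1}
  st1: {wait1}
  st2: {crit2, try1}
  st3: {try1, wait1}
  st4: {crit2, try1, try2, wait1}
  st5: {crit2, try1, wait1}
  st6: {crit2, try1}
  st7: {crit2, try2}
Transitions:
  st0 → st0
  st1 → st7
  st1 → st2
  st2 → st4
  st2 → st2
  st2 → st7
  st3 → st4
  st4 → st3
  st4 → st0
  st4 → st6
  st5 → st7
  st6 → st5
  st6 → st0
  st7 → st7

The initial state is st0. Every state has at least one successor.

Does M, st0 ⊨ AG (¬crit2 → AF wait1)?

States satisfying ¬crit2 → AF wait1: {st0, st1, st2, st3, st4, st5, st6, st7}.
States satisfying AG (¬crit2 → AF wait1): {st0, st1, st2, st3, st4, st5, st6, st7}.
Every state reachable from st0 satisfies ¬crit2 → AF wait1.
st0 ∈ Sat(AG (¬crit2 → AF wait1)).

Satisfied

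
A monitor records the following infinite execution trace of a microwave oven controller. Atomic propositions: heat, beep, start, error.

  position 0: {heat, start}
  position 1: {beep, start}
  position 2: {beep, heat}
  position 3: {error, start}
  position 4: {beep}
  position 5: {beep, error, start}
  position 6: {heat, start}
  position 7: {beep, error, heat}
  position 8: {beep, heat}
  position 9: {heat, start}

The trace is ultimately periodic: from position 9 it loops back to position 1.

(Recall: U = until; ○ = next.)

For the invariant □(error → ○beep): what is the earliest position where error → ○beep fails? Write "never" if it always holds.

Check error → ○beep at each position in order: 0 ✓, 1 ✓, 2 ✓, 3 ✓, 4 ✓.
At position 5 the labels are {beep, error, start} and the next position 6 has {heat, start}, so error → ○beep is false there. This is the first violation.

5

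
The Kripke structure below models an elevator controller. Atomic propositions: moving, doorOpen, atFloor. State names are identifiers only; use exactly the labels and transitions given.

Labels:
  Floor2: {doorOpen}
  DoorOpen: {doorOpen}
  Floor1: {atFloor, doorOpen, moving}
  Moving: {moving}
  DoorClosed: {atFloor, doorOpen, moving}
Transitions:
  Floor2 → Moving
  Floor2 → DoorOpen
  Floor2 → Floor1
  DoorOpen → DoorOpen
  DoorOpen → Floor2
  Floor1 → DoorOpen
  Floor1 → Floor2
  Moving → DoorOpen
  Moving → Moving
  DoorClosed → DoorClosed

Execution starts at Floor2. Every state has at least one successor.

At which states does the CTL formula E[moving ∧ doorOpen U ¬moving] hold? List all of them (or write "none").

{Floor2, DoorOpen, Floor1}

States satisfying moving ∧ doorOpen: {Floor1, DoorClosed}.
States satisfying ¬moving: {Floor2, DoorOpen}.
States satisfying E[moving ∧ doorOpen U ¬moving]: {Floor2, DoorOpen, Floor1}.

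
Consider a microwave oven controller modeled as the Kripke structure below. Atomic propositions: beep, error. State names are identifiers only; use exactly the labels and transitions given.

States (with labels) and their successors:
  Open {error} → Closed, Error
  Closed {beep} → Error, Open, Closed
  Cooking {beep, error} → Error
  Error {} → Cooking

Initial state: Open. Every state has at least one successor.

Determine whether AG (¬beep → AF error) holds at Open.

States satisfying ¬beep → AF error: {Open, Closed, Cooking, Error}.
States satisfying AG (¬beep → AF error): {Open, Closed, Cooking, Error}.
Every state reachable from Open satisfies ¬beep → AF error.
Open ∈ Sat(AG (¬beep → AF error)).

Satisfied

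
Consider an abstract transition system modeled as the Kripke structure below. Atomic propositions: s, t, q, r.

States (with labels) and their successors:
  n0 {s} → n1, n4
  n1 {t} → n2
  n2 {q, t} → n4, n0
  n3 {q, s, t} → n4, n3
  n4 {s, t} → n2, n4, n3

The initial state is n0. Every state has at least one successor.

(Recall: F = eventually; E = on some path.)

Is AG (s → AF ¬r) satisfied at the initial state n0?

States satisfying s → AF ¬r: {n0, n1, n2, n3, n4}.
States satisfying AG (s → AF ¬r): {n0, n1, n2, n3, n4}.
Every state reachable from n0 satisfies s → AF ¬r.
n0 ∈ Sat(AG (s → AF ¬r)).

Holds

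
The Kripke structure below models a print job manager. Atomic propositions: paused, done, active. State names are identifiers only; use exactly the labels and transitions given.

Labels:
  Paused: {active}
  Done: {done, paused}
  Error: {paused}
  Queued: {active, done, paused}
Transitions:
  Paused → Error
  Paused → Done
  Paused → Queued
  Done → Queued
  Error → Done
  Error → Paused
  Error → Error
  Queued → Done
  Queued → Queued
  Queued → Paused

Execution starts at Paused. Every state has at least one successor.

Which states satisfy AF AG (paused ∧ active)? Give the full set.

none

States satisfying AG (paused ∧ active): ∅.
States satisfying AF AG (paused ∧ active): ∅.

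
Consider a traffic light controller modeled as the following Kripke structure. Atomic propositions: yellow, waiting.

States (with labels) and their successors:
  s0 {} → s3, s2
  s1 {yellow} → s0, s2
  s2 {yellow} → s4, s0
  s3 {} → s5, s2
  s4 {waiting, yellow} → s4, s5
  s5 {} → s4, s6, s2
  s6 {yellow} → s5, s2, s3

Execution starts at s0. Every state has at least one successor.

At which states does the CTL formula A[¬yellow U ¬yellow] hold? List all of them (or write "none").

{s0, s3, s5}

States satisfying ¬yellow: {s0, s3, s5}.
States satisfying A[¬yellow U ¬yellow]: {s0, s3, s5}.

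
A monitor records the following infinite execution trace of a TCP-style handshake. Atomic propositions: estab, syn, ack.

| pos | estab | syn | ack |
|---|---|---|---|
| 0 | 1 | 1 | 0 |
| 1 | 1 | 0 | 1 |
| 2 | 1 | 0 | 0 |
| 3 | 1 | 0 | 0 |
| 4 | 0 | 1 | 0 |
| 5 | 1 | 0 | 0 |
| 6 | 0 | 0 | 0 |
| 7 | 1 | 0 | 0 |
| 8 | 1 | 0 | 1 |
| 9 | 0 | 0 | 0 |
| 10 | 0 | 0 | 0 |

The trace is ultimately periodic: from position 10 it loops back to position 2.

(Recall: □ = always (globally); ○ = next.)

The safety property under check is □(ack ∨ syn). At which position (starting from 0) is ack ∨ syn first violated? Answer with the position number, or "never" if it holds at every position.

Check ack ∨ syn at each position in order: 0 ✓, 1 ✓.
At position 2 the labels are {estab}, so ack ∨ syn is false there. This is the first violation.

2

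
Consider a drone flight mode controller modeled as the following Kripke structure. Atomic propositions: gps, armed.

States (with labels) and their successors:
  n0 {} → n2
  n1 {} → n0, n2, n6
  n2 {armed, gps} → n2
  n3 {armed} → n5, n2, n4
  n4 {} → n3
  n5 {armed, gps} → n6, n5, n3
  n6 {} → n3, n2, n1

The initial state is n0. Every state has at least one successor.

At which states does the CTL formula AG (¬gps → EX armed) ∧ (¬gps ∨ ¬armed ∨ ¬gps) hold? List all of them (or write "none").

States satisfying ¬gps → EX armed: {n0, n1, n2, n3, n4, n5, n6}.
States satisfying AG (¬gps → EX armed): {n0, n1, n2, n3, n4, n5, n6}.
States satisfying ¬gps: {n0, n1, n3, n4, n6}.
States satisfying ¬armed: {n0, n1, n4, n6}.
States satisfying ¬armed ∨ ¬gps: {n0, n1, n3, n4, n6}.
States satisfying ¬gps ∨ ¬armed ∨ ¬gps: {n0, n1, n3, n4, n6}.
States satisfying AG (¬gps → EX armed) ∧ (¬gps ∨ ¬armed ∨ ¬gps): {n0, n1, n3, n4, n6}.

{n0, n1, n3, n4, n6}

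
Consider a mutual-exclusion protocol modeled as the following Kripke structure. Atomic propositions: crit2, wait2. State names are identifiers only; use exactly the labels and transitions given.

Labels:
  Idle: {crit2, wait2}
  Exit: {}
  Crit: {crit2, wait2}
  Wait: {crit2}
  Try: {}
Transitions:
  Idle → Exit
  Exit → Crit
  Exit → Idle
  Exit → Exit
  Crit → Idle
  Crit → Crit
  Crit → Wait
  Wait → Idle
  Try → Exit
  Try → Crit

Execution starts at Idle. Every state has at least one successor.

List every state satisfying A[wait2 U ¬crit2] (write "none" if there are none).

{Idle, Exit, Try}

States satisfying wait2: {Idle, Crit}.
States satisfying ¬crit2: {Exit, Try}.
States satisfying A[wait2 U ¬crit2]: {Idle, Exit, Try}.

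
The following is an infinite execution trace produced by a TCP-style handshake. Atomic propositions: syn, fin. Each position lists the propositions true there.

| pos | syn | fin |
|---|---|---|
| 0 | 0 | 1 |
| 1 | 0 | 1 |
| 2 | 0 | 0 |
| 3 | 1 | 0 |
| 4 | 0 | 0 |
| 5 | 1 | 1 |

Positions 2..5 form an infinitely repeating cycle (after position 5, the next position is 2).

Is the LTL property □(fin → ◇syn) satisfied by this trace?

Satisfied

fin → ◇syn holds at every position 0..5, and those are all positions ever visited, so □(fin → ◇syn) holds.
Positions where fin holds: 0, 1, 5.
Check ◇syn at each: 0→ok, 1→ok, 5→ok.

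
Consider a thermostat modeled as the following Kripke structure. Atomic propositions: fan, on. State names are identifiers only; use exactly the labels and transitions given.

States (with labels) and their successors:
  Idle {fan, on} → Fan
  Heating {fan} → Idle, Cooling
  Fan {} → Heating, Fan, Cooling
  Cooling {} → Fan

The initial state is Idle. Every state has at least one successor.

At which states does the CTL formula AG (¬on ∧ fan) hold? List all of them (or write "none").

States satisfying ¬on ∧ fan: {Heating}.
States satisfying AG (¬on ∧ fan): ∅.

none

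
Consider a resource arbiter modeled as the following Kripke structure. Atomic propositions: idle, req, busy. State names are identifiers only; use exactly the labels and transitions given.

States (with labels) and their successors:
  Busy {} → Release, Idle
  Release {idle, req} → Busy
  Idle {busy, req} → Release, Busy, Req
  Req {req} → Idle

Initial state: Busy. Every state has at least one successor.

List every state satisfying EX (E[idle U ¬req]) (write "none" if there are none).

States satisfying E[idle U ¬req]: {Busy, Release}.
States satisfying EX (E[idle U ¬req]): {Busy, Release, Idle}.

{Busy, Release, Idle}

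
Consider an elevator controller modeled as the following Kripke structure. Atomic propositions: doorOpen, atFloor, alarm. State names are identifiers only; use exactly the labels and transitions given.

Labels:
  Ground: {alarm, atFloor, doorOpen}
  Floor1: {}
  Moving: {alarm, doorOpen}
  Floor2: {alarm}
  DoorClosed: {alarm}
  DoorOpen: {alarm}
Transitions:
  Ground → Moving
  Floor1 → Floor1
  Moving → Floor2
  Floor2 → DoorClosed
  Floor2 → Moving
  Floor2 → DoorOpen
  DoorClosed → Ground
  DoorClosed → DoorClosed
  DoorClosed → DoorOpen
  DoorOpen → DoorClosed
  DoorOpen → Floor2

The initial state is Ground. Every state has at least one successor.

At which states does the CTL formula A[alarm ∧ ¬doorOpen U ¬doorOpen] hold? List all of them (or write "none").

States satisfying alarm ∧ ¬doorOpen: {Floor2, DoorClosed, DoorOpen}.
States satisfying ¬doorOpen: {Floor1, Floor2, DoorClosed, DoorOpen}.
States satisfying A[alarm ∧ ¬doorOpen U ¬doorOpen]: {Floor1, Floor2, DoorClosed, DoorOpen}.

{Floor1, Floor2, DoorClosed, DoorOpen}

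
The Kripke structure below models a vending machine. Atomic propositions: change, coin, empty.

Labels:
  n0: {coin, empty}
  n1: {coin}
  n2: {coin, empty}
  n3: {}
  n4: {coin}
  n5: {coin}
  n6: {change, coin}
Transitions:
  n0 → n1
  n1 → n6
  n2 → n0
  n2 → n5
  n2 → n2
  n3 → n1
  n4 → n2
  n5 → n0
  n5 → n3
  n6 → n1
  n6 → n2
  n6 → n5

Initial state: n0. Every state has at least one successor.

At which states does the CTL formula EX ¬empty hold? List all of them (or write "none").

States satisfying ¬empty: {n1, n3, n4, n5, n6}.
States satisfying EX ¬empty: {n0, n1, n2, n3, n5, n6}.

{n0, n1, n2, n3, n5, n6}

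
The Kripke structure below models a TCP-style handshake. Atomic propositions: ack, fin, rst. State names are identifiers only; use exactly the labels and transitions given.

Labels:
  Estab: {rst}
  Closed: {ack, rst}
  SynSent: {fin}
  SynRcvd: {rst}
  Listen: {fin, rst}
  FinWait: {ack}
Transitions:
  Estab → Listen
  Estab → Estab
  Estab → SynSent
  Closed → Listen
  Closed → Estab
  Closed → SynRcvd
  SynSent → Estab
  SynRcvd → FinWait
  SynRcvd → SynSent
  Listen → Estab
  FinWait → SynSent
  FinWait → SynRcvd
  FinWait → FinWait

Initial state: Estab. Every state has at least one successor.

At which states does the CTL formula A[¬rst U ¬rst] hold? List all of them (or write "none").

States satisfying ¬rst: {SynSent, FinWait}.
States satisfying A[¬rst U ¬rst]: {SynSent, FinWait}.

{SynSent, FinWait}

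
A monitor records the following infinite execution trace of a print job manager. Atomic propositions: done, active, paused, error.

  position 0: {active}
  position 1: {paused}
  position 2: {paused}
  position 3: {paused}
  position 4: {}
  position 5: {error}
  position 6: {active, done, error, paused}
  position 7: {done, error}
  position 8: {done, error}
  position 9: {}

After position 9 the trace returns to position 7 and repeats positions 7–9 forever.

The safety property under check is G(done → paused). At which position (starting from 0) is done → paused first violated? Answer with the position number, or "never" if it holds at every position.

Check done → paused at each position in order: 0 ✓, 1 ✓, 2 ✓, 3 ✓, 4 ✓, 5 ✓, 6 ✓.
At position 7 the labels are {done, error}, so done → paused is false there. This is the first violation.

7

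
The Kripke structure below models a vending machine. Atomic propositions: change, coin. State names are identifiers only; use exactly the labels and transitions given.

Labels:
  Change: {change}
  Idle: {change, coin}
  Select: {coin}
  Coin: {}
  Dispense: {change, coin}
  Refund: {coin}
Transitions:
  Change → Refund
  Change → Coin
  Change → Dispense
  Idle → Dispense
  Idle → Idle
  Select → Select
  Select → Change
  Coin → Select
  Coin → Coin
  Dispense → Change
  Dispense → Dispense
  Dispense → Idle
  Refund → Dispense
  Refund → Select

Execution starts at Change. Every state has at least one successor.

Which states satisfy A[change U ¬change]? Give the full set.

{Select, Coin, Refund}

States satisfying change: {Change, Idle, Dispense}.
States satisfying ¬change: {Select, Coin, Refund}.
States satisfying A[change U ¬change]: {Select, Coin, Refund}.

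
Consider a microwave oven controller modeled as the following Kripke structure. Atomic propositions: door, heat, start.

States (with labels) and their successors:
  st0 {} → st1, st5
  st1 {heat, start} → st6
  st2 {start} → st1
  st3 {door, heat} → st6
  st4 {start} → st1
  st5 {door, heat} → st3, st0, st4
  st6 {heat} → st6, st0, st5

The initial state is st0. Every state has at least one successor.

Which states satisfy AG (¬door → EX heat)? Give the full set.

{st0, st1, st2, st3, st4, st5, st6}

States satisfying ¬door → EX heat: {st0, st1, st2, st3, st4, st5, st6}.
States satisfying AG (¬door → EX heat): {st0, st1, st2, st3, st4, st5, st6}.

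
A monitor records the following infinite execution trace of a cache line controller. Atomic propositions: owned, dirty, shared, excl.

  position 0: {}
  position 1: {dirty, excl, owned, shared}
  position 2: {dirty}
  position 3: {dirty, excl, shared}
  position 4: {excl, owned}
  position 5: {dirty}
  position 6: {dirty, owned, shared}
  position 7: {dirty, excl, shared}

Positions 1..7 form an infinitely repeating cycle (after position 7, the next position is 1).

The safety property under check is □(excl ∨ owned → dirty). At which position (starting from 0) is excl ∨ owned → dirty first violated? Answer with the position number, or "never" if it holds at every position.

4

Check excl ∨ owned → dirty at each position in order: 0 ✓, 1 ✓, 2 ✓, 3 ✓.
At position 4 the labels are {excl, owned}, so excl ∨ owned → dirty is false there. This is the first violation.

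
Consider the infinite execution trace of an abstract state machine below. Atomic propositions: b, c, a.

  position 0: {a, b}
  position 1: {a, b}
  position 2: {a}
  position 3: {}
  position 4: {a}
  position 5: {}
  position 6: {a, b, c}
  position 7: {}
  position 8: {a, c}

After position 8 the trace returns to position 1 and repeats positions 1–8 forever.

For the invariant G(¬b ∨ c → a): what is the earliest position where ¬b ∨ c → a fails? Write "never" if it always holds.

3

Check ¬b ∨ c → a at each position in order: 0 ✓, 1 ✓, 2 ✓.
At position 3 the labels are {}, so ¬b ∨ c → a is false there. This is the first violation.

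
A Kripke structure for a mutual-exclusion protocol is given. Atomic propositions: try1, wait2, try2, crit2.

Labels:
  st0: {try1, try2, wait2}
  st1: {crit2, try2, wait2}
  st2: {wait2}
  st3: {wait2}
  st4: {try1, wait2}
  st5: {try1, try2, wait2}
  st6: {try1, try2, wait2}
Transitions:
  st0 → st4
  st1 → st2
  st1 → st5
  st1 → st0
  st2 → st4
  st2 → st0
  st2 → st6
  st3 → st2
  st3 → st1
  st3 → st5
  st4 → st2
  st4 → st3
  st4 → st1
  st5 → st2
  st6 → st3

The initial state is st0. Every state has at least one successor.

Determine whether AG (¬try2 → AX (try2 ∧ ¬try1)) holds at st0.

States satisfying ¬try2 → AX (try2 ∧ ¬try1): {st0, st1, st5, st6}.
States satisfying AG (¬try2 → AX (try2 ∧ ¬try1)): ∅.
st2 is reachable from st0 and violates ¬try2 → AX (try2 ∧ ¬try1), so AG fails at st0.
st0 ∉ Sat(AG (¬try2 → AX (try2 ∧ ¬try1))).

Does not hold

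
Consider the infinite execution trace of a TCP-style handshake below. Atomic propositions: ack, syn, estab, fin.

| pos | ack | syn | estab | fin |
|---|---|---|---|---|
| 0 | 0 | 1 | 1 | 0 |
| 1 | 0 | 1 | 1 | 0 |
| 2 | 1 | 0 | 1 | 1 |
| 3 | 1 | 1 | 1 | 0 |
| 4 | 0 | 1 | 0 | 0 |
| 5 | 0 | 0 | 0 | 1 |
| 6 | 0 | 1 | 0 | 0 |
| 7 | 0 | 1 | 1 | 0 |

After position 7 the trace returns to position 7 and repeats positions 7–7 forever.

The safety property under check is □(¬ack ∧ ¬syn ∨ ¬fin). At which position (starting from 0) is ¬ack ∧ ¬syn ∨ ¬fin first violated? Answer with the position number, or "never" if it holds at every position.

2

Check ¬ack ∧ ¬syn ∨ ¬fin at each position in order: 0 ✓, 1 ✓.
At position 2 the labels are {ack, estab, fin}, so ¬ack ∧ ¬syn ∨ ¬fin is false there. This is the first violation.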